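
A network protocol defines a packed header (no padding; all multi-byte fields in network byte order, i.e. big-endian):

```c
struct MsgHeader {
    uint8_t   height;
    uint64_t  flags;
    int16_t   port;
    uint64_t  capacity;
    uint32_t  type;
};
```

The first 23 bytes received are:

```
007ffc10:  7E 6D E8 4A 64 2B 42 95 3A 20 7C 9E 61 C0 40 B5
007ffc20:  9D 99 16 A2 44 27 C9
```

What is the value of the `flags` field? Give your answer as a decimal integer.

7919661738813986106

`flags` follows `height` (1 byte), so it starts at byte offset 1 and occupies 8 bytes.
Bytes at offsets 1..8: 6D E8 4A 64 2B 42 95 3A.
Big-endian stores the most-significant byte at the lowest address.
The bytes are already most-significant first: 0x6DE84A642B42953A.
0x6DE84A642B42953A = 7919661738813986106.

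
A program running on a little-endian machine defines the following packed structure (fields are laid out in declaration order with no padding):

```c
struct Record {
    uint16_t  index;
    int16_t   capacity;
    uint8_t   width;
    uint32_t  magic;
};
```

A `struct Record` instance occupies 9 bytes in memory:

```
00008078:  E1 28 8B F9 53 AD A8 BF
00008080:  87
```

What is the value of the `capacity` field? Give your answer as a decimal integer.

-1653

`capacity` follows `index` (2 bytes), so it starts at byte offset 2 and occupies 2 bytes.
Bytes at offsets 2..3: 8B F9.
Little-endian: lowest address holds the least-significant byte.
Reassemble most-significant byte first: F9 8B → 0xF98B.
Top bit is set, so as a signed 16-bit value this is 0xF98B − 2^16 = -1653.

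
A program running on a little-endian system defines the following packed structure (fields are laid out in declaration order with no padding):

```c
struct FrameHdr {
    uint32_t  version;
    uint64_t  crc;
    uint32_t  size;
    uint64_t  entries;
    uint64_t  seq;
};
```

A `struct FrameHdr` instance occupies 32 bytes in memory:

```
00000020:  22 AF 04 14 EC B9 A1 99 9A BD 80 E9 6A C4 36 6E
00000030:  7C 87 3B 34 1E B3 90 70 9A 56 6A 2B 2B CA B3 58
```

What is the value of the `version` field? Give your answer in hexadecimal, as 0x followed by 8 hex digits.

`version` is the first field, at byte offset 0, occupying 4 bytes.
Bytes at offsets 0..3: 22 AF 04 14.
Little-endian stores the least-significant byte at the lowest address.
Reassemble most-significant byte first: 14 04 AF 22 → 0x1404AF22.

0x1404AF22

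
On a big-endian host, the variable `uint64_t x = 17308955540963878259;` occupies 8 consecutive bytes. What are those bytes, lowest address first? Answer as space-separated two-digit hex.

F0 35 C3 5B 94 2E 65 73

17308955540963878259 in hexadecimal, padded to 64 bits, is 0xF035C35B942E6573.
Split into bytes (most-significant first): F0 35 C3 5B 94 2E 65 73.
Big-endian: lowest address holds the most-significant byte.
So the memory order matches the most-significant-first order: F0 35 C3 5B 94 2E 65 73.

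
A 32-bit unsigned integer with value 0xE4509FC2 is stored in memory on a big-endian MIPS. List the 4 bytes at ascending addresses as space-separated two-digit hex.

Split into bytes (most-significant first): E4 50 9F C2.
Big-endian: lowest address holds the most-significant byte.
So the memory order matches the most-significant-first order: E4 50 9F C2.

E4 50 9F C2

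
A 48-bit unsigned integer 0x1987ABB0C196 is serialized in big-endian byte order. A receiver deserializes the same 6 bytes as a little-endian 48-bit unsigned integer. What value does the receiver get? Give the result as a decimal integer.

Stored big-endian, the bytes at ascending addresses are 19 87 AB B0 C1 96.
Read back as little-endian, the first byte is least significant, giving 0x96C1B0AB8719.
0x96C1B0AB8719 = 165758636885785.

165758636885785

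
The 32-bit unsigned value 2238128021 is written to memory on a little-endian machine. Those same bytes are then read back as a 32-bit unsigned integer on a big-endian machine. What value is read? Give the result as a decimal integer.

2501863301

2238128021 in 32-bit hexadecimal is 0x85671F95.
Stored little-endian, the bytes at ascending addresses are 95 1F 67 85.
Read back as big-endian, the last byte is least significant, giving 0x951F6785.
0x951F6785 = 2501863301.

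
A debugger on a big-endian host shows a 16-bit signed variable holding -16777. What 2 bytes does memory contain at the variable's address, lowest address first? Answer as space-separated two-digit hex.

Two's complement of -16777 in 16 bits: 16777 = 0x4189; invert → 0xBE76; add 1 → 0xBE77.
Split into bytes (most-significant first): BE 77.
In big-endian order the high byte comes first in memory.
So the memory order matches the most-significant-first order: BE 77.

BE 77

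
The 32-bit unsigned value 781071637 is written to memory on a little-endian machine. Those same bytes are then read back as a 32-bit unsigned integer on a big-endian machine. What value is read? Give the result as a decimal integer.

355831342

781071637 in 32-bit hexadecimal is 0x2E8E3515.
Stored little-endian, the bytes at ascending addresses are 15 35 8E 2E.
Read back as big-endian, the last byte is least significant, giving 0x15358E2E.
0x15358E2E = 355831342.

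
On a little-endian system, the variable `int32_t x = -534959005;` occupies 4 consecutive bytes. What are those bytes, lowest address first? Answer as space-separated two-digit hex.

Two's complement of -534959005 in 32 bits: 534959005 = 0x1FE2D39D; invert → 0xE01D2C62; add 1 → 0xE01D2C63.
Split into bytes (most-significant first): E0 1D 2C 63.
Little-endian: lowest address holds the least-significant byte.
So at ascending addresses the bytes are 63 2C 1D E0.

63 2C 1D E0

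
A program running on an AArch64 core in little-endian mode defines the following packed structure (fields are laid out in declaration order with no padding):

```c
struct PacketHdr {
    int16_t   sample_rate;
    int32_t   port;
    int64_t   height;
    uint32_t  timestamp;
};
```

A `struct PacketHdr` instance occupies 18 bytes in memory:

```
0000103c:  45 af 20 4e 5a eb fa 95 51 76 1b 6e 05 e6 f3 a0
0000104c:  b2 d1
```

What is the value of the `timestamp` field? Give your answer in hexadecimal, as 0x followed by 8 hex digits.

`timestamp` follows `sample_rate` (2 B), `port` (4 B), `height` (8 B), so it starts at offset 2 + 4 + 8 = 14 and occupies 4 bytes.
Bytes at offsets 14..17: F3 A0 B2 D1.
In little-endian order the low byte comes first in memory.
Reassemble most-significant byte first: D1 B2 A0 F3 → 0xD1B2A0F3.

0xD1B2A0F3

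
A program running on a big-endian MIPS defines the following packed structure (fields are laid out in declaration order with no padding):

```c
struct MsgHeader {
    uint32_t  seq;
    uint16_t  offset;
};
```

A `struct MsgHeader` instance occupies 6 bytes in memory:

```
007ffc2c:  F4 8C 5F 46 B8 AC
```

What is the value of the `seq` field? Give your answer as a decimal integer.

4102840134

`seq` is the first field, at byte offset 0, occupying 4 bytes.
Bytes at offsets 0..3: F4 8C 5F 46.
In big-endian order the high byte comes first in memory.
The bytes are already most-significant first: 0xF48C5F46.
0xF48C5F46 = 4102840134.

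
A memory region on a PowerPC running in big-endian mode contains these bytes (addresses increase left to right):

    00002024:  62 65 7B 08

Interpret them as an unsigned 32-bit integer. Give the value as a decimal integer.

In big-endian order the high byte comes first in memory.
The bytes are already most-significant first: 0x62657B08.
0x62657B08 = 1650817800.

1650817800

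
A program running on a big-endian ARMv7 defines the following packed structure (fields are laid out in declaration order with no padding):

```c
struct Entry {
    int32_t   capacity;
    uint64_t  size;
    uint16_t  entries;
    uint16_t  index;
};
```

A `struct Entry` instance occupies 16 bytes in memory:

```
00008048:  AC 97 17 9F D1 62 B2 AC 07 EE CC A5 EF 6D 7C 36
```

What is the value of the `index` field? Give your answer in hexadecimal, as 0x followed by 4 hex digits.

`index` follows `capacity` (4 B), `size` (8 B), `entries` (2 B), so it starts at offset 4 + 8 + 2 = 14 and occupies 2 bytes.
Bytes at offsets 14..15: 7C 36.
In big-endian order the high byte comes first in memory.
The bytes are already most-significant first: 0x7C36.

0x7C36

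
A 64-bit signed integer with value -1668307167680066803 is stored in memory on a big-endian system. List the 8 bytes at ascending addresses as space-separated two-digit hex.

Two's complement of -1668307167680066803 in 64 bits: 1668307167680066803 = 0x17270487A9CEF4F3; invert → 0xE8D8FB7856310B0C; add 1 → 0xE8D8FB7856310B0D.
Split into bytes (most-significant first): E8 D8 FB 78 56 31 0B 0D.
In big-endian order the high byte comes first in memory.
So the memory order matches the most-significant-first order: E8 D8 FB 78 56 31 0B 0D.

E8 D8 FB 78 56 31 0B 0D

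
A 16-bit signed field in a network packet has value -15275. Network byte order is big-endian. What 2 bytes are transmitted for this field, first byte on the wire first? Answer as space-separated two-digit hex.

C4 55

Two's complement of -15275 in 16 bits: 15275 = 0x3BAB; invert → 0xC454; add 1 → 0xC455.
Split into bytes (most-significant first): C4 55.
Big-endian stores the most-significant byte at the lowest address.
So the memory order matches the most-significant-first order: C4 55.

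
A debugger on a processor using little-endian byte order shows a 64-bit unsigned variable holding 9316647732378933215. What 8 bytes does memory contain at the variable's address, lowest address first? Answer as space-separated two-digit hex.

9316647732378933215 in hexadecimal, padded to 64 bits, is 0x814B61C039E517DF.
Split into bytes (most-significant first): 81 4B 61 C0 39 E5 17 DF.
In little-endian order the low byte comes first in memory.
So at ascending addresses the bytes are DF 17 E5 39 C0 61 4B 81.

DF 17 E5 39 C0 61 4B 81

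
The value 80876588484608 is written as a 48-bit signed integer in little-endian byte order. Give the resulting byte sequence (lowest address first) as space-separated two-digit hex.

00 C8 53 8C 8E 49

80876588484608 in hexadecimal, padded to 48 bits, is 0x498E8C53C800.
Split into bytes (most-significant first): 49 8E 8C 53 C8 00.
Little-endian stores the least-significant byte at the lowest address.
So at ascending addresses the bytes are 00 C8 53 8C 8E 49.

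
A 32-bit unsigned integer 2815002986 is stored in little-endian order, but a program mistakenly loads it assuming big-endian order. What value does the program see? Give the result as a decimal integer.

2815002986 in 32-bit hexadecimal is 0xA7C9896A.
Stored little-endian, the bytes at ascending addresses are 6A 89 C9 A7.
Read back as big-endian, the last byte is least significant, giving 0x6A89C9A7.
0x6A89C9A7 = 1787414951.

1787414951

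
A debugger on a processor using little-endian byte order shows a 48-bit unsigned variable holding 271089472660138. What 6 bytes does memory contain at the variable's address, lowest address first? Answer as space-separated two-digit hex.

AA 62 B8 EF 8D F6

271089472660138 in hexadecimal, padded to 48 bits, is 0xF68DEFB862AA.
Split into bytes (most-significant first): F6 8D EF B8 62 AA.
Little-endian stores the least-significant byte at the lowest address.
So at ascending addresses the bytes are AA 62 B8 EF 8D F6.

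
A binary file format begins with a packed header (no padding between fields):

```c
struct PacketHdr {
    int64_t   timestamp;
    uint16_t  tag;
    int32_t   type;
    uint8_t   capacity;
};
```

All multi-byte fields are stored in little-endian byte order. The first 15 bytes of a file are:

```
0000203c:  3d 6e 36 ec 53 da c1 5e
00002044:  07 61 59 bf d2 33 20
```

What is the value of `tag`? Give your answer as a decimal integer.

`tag` follows `timestamp` (8 bytes), so it starts at byte offset 8 and occupies 2 bytes.
Bytes at offsets 8..9: 07 61.
In little-endian order the low byte comes first in memory.
Reassemble most-significant byte first: 61 07 → 0x6107.
0x6107 = 24839.

24839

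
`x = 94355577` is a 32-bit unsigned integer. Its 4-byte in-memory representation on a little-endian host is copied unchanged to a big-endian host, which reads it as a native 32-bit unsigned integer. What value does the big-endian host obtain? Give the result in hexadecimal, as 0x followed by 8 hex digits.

94355577 in 32-bit hexadecimal is 0x059FC079.
Stored little-endian, the bytes at ascending addresses are 79 C0 9F 05.
Read back as big-endian, the last byte is least significant, giving 0x79C09F05.

0x79C09F05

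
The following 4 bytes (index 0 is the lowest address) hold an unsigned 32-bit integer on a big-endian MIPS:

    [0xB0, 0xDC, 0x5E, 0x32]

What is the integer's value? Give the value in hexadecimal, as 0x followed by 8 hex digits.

0xB0DC5E32

Big-endian stores the most-significant byte at the lowest address.
The bytes are already most-significant first: 0xB0DC5E32.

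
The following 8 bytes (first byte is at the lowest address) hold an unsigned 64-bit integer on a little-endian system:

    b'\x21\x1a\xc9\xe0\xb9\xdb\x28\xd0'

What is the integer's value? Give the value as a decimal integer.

14999480150344145441

In little-endian order the low byte comes first in memory.
Reassemble most-significant byte first: D0 28 DB B9 E0 C9 1A 21 → 0xD028DBB9E0C91A21.
0xD028DBB9E0C91A21 = 14999480150344145441.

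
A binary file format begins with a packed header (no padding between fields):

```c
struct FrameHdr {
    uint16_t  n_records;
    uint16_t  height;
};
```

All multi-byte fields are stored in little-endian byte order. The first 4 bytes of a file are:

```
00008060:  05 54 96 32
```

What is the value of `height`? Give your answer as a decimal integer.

`height` follows `n_records` (2 bytes), so it starts at byte offset 2 and occupies 2 bytes.
Bytes at offsets 2..3: 96 32.
In little-endian order the low byte comes first in memory.
Reassemble most-significant byte first: 32 96 → 0x3296.
0x3296 = 12950.

12950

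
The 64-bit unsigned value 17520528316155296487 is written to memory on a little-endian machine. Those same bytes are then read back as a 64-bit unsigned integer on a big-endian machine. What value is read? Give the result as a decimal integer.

17520528316155296487 in 64-bit hexadecimal is 0xF3256BAD019BFAE7.
Stored little-endian, the bytes at ascending addresses are E7 FA 9B 01 AD 6B 25 F3.
Read back as big-endian, the last byte is least significant, giving 0xE7FA9B01AD6B25F3.
0xE7FA9B01AD6B25F3 = 16715843398445770227.

16715843398445770227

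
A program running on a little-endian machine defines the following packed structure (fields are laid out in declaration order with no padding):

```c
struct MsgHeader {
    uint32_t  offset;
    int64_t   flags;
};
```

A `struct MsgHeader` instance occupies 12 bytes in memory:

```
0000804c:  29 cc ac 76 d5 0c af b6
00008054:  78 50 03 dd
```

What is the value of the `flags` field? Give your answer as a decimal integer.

`flags` follows `offset` (4 bytes), so it starts at byte offset 4 and occupies 8 bytes.
Bytes at offsets 4..11: D5 0C AF B6 78 50 03 DD.
In little-endian order the low byte comes first in memory.
Reassemble most-significant byte first: DD 03 50 78 B6 AF 0C D5 → 0xDD035078B6AF0CD5.
Top bit is set, so as a signed 64-bit value this is 0xDD035078B6AF0CD5 − 2^64 = -2521082887006122795.

-2521082887006122795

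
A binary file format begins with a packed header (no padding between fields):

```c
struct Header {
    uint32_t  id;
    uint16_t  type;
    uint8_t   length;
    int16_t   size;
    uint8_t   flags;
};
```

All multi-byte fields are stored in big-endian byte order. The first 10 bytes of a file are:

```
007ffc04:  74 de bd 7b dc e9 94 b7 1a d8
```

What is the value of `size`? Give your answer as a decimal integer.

`size` follows `id` (4 B), `type` (2 B), `length` (1 B), so it starts at offset 4 + 2 + 1 = 7 and occupies 2 bytes.
Bytes at offsets 7..8: B7 1A.
Big-endian stores the most-significant byte at the lowest address.
The bytes are already most-significant first: 0xB71A.
Top bit is set, so as a signed 16-bit value this is 0xB71A − 2^16 = -18662.

-18662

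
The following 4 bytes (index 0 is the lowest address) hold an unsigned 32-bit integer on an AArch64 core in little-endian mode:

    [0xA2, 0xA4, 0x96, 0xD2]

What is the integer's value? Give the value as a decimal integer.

Little-endian: lowest address holds the least-significant byte.
Reassemble most-significant byte first: D2 96 A4 A2 → 0xD296A4A2.
0xD296A4A2 = 3533087906.

3533087906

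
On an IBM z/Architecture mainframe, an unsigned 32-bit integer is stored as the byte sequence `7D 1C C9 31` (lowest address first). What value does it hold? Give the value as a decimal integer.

2099038513

In big-endian order the high byte comes first in memory.
The bytes are already most-significant first: 0x7D1CC931.
0x7D1CC931 = 2099038513.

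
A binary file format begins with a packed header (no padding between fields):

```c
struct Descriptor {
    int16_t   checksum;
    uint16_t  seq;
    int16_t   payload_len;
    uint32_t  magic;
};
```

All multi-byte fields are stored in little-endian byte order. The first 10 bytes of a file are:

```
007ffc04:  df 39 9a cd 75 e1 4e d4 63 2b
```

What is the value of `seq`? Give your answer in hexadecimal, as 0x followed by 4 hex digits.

0xCD9A

`seq` follows `checksum` (2 bytes), so it starts at byte offset 2 and occupies 2 bytes.
Bytes at offsets 2..3: 9A CD.
In little-endian order the low byte comes first in memory.
Reassemble most-significant byte first: CD 9A → 0xCD9A.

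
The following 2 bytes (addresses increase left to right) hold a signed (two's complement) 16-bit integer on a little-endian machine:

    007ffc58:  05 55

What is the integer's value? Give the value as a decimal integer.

Little-endian stores the least-significant byte at the lowest address.
Reassemble most-significant byte first: 55 05 → 0x5505.
0x5505 = 21765.

21765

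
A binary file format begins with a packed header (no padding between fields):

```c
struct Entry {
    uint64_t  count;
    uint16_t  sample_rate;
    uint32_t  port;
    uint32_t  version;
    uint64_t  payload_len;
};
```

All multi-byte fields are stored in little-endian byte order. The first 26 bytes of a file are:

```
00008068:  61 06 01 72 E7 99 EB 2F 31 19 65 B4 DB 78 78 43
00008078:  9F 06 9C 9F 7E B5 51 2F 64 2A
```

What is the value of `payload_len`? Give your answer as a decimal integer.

3054618475247869852

`payload_len` follows `count` (8 B), `sample_rate` (2 B), `port` (4 B), `version` (4 B), so it starts at offset 8 + 2 + 4 + 4 = 18 and occupies 8 bytes.
Bytes at offsets 18..25: 9C 9F 7E B5 51 2F 64 2A.
Little-endian: lowest address holds the least-significant byte.
Reassemble most-significant byte first: 2A 64 2F 51 B5 7E 9F 9C → 0x2A642F51B57E9F9C.
0x2A642F51B57E9F9C = 3054618475247869852.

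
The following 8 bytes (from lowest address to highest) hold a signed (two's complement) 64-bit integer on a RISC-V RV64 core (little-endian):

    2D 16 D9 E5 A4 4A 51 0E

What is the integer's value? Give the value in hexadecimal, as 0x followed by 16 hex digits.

0x0E514AA4E5D9162D

Little-endian stores the least-significant byte at the lowest address.
Reassemble most-significant byte first: 0E 51 4A A4 E5 D9 16 2D → 0x0E514AA4E5D9162D.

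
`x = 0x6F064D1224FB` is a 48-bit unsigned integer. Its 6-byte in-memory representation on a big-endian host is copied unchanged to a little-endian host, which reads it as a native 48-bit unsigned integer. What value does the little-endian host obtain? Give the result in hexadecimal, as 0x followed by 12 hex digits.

Stored big-endian, the bytes at ascending addresses are 6F 06 4D 12 24 FB.
Read back as little-endian, the first byte is least significant, giving 0xFB24124D066F.

0xFB24124D066F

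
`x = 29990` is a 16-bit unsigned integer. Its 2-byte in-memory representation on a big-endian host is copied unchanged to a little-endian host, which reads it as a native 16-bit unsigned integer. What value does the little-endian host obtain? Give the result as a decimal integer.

29990 in 16-bit hexadecimal is 0x7526.
Stored big-endian, the bytes at ascending addresses are 75 26.
Read back as little-endian, the first byte is least significant, giving 0x2675.
0x2675 = 9845.

9845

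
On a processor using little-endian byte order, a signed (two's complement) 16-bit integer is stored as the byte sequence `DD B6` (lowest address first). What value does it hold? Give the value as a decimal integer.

Little-endian: lowest address holds the least-significant byte.
Reassemble most-significant byte first: B6 DD → 0xB6DD.
Top bit is set, so as a signed 16-bit value this is 0xB6DD − 2^16 = -18723.

-18723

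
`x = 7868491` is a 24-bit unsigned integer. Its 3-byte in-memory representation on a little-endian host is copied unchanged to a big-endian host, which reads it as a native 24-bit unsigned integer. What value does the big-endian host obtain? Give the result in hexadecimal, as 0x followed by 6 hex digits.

7868491 in 24-bit hexadecimal is 0x78104B.
Stored little-endian, the bytes at ascending addresses are 4B 10 78.
Read back as big-endian, the last byte is least significant, giving 0x4B1078.

0x4B1078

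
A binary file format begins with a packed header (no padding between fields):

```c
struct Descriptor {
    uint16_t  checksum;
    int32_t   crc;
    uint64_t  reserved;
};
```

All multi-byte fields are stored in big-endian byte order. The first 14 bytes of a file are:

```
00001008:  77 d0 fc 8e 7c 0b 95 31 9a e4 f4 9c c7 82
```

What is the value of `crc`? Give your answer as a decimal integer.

`crc` follows `checksum` (2 bytes), so it starts at byte offset 2 and occupies 4 bytes.
Bytes at offsets 2..5: FC 8E 7C 0B.
Big-endian stores the most-significant byte at the lowest address.
The bytes are already most-significant first: 0xFC8E7C0B.
Top bit is set, so as a signed 32-bit value this is 0xFC8E7C0B − 2^32 = -57770997.

-57770997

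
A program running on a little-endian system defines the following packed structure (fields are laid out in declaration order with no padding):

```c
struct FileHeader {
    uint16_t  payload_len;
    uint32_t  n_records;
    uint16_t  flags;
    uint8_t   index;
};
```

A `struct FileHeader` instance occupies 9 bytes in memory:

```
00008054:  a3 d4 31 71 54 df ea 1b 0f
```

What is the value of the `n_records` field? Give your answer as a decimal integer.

`n_records` follows `payload_len` (2 bytes), so it starts at byte offset 2 and occupies 4 bytes.
Bytes at offsets 2..5: 31 71 54 DF.
In little-endian order the low byte comes first in memory.
Reassemble most-significant byte first: DF 54 71 31 → 0xDF547131.
0xDF547131 = 3746853169.

3746853169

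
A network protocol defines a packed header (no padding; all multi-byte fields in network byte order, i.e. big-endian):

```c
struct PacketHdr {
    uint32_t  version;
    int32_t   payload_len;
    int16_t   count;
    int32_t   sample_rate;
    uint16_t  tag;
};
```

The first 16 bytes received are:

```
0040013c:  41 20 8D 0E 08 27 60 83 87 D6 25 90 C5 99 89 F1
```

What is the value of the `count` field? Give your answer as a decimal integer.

`count` follows `version` (4 B), `payload_len` (4 B), so it starts at offset 4 + 4 = 8 and occupies 2 bytes.
Bytes at offsets 8..9: 87 D6.
Big-endian stores the most-significant byte at the lowest address.
The bytes are already most-significant first: 0x87D6.
Top bit is set, so as a signed 16-bit value this is 0x87D6 − 2^16 = -30762.

-30762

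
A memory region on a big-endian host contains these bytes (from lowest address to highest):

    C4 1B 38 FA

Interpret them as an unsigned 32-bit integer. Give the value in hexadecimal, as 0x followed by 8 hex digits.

In big-endian order the high byte comes first in memory.
The bytes are already most-significant first: 0xC41B38FA.

0xC41B38FA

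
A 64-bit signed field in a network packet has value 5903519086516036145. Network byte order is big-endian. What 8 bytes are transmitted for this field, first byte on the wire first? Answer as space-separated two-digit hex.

51 ED 83 54 BC 86 E2 31

5903519086516036145 in hexadecimal, padded to 64 bits, is 0x51ED8354BC86E231.
Split into bytes (most-significant first): 51 ED 83 54 BC 86 E2 31.
Big-endian: lowest address holds the most-significant byte.
So the memory order matches the most-significant-first order: 51 ED 83 54 BC 86 E2 31.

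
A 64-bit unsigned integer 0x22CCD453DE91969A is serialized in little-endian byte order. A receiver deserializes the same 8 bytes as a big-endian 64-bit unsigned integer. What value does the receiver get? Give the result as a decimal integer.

Stored little-endian, the bytes at ascending addresses are 9A 96 91 DE 53 D4 CC 22.
Read back as big-endian, the last byte is least significant, giving 0x9A9691DE53D4CC22.
0x9A9691DE53D4CC22 = 11139251112422722594.

11139251112422722594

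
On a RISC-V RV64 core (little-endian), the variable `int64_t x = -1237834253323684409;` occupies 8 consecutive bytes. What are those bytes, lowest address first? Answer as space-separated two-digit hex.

C7 B5 D4 0F 4E 54 D2 EE

Two's complement of -1237834253323684409 in 64 bits: 1237834253323684409 = 0x112DABB1F02B4A39; invert → 0xEED2544E0FD4B5C6; add 1 → 0xEED2544E0FD4B5C7.
Split into bytes (most-significant first): EE D2 54 4E 0F D4 B5 C7.
Little-endian: lowest address holds the least-significant byte.
So at ascending addresses the bytes are C7 B5 D4 0F 4E 54 D2 EE.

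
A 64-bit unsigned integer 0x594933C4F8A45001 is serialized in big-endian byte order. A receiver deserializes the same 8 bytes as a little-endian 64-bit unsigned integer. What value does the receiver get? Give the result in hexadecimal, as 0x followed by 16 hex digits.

0x0150A4F8C4334959

Stored big-endian, the bytes at ascending addresses are 59 49 33 C4 F8 A4 50 01.
Read back as little-endian, the first byte is least significant, giving 0x0150A4F8C4334959.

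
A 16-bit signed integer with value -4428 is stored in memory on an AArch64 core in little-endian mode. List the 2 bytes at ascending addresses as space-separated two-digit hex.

Two's complement of -4428 in 16 bits: 4428 = 0x114C; invert → 0xEEB3; add 1 → 0xEEB4.
Split into bytes (most-significant first): EE B4.
In little-endian order the low byte comes first in memory.
So at ascending addresses the bytes are B4 EE.

B4 EE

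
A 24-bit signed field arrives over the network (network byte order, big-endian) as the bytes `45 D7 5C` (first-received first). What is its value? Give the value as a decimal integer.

4577116

Big-endian stores the most-significant byte at the lowest address.
The bytes are already most-significant first: 0x45D75C.
0x45D75C = 4577116.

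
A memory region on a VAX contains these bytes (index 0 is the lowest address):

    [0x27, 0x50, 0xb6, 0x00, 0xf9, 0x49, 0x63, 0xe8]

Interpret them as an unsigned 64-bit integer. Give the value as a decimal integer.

Little-endian stores the least-significant byte at the lowest address.
Reassemble most-significant byte first: E8 63 49 F9 00 B6 50 27 → 0xE86349F900B65027.
0xE86349F900B65027 = 16745309173301268519.

16745309173301268519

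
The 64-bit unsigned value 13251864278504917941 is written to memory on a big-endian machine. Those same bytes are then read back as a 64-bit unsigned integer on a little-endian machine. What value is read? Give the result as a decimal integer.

13063809555368306871

13251864278504917941 in 64-bit hexadecimal is 0xB7E8145993F94BB5.
Stored big-endian, the bytes at ascending addresses are B7 E8 14 59 93 F9 4B B5.
Read back as little-endian, the first byte is least significant, giving 0xB54BF9935914E8B7.
0xB54BF9935914E8B7 = 13063809555368306871.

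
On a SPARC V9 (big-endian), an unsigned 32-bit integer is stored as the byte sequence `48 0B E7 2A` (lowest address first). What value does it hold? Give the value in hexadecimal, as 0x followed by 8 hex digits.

Big-endian: lowest address holds the most-significant byte.
The bytes are already most-significant first: 0x480BE72A.

0x480BE72A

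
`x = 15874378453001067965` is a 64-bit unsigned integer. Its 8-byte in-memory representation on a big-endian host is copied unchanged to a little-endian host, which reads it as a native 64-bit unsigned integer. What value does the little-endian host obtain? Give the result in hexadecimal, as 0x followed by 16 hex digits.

15874378453001067965 in 64-bit hexadecimal is 0xDC4D1F18D13E5DBD.
Stored big-endian, the bytes at ascending addresses are DC 4D 1F 18 D1 3E 5D BD.
Read back as little-endian, the first byte is least significant, giving 0xBD5D3ED1181F4DDC.

0xBD5D3ED1181F4DDC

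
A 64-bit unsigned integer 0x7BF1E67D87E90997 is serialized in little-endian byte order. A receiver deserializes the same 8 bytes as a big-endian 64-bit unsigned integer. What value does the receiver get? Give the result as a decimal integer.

Stored little-endian, the bytes at ascending addresses are 97 09 E9 87 7D E6 F1 7B.
Read back as big-endian, the last byte is least significant, giving 0x9709E9877DE6F17B.
0x9709E9877DE6F17B = 10883486742659658107.

10883486742659658107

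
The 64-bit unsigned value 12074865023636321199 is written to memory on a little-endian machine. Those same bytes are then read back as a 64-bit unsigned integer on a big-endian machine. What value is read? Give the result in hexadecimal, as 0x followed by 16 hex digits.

12074865023636321199 in 64-bit hexadecimal is 0xA79289C37CA1B3AF.
Stored little-endian, the bytes at ascending addresses are AF B3 A1 7C C3 89 92 A7.
Read back as big-endian, the last byte is least significant, giving 0xAFB3A17CC38992A7.

0xAFB3A17CC38992A7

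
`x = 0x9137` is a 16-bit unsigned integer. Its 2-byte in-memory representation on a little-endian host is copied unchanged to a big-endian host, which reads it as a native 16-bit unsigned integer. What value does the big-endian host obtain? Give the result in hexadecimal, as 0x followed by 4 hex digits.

Stored little-endian, the bytes at ascending addresses are 37 91.
Read back as big-endian, the last byte is least significant, giving 0x3791.

0x3791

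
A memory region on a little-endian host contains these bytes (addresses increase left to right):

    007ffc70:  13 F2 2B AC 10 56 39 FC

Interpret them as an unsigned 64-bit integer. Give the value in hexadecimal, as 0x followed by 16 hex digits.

In little-endian order the low byte comes first in memory.
Reassemble most-significant byte first: FC 39 56 10 AC 2B F2 13 → 0xFC395610AC2BF213.

0xFC395610AC2BF213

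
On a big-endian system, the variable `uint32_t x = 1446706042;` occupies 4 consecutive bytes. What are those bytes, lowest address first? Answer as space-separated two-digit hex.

56 3A FB 7A

1446706042 in hexadecimal, padded to 32 bits, is 0x563AFB7A.
Split into bytes (most-significant first): 56 3A FB 7A.
In big-endian order the high byte comes first in memory.
So the memory order matches the most-significant-first order: 56 3A FB 7A.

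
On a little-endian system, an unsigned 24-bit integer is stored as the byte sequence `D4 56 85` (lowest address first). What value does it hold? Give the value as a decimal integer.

Little-endian: lowest address holds the least-significant byte.
Reassemble most-significant byte first: 85 56 D4 → 0x8556D4.
0x8556D4 = 8738516.

8738516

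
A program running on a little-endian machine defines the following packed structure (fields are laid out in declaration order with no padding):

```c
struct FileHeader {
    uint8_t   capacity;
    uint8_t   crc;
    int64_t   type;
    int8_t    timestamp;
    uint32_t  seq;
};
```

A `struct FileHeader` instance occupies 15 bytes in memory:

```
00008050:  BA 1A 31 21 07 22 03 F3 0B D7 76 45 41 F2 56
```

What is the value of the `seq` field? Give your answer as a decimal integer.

`seq` follows `capacity` (1 B), `crc` (1 B), `type` (8 B), `timestamp` (1 B), so it starts at offset 1 + 1 + 8 + 1 = 11 and occupies 4 bytes.
Bytes at offsets 11..14: 45 41 F2 56.
In little-endian order the low byte comes first in memory.
Reassemble most-significant byte first: 56 F2 41 45 → 0x56F24145.
0x56F24145 = 1458716997.

1458716997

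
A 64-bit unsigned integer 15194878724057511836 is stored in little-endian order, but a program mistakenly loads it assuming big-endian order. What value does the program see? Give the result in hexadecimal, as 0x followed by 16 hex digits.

0x9CB79690B10DDFD2

15194878724057511836 in 64-bit hexadecimal is 0xD2DF0DB19096B79C.
Stored little-endian, the bytes at ascending addresses are 9C B7 96 90 B1 0D DF D2.
Read back as big-endian, the last byte is least significant, giving 0x9CB79690B10DDFD2.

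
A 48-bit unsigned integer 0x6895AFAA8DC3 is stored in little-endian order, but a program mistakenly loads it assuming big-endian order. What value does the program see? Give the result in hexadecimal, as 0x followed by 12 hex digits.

Stored little-endian, the bytes at ascending addresses are C3 8D AA AF 95 68.
Read back as big-endian, the last byte is least significant, giving 0xC38DAAAF9568.

0xC38DAAAF9568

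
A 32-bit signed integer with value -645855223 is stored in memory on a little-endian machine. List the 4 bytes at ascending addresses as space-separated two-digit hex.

09 08 81 D9

Two's complement of -645855223 in 32 bits: 645855223 = 0x267EF7F7; invert → 0xD9810808; add 1 → 0xD9810809.
Split into bytes (most-significant first): D9 81 08 09.
Little-endian: lowest address holds the least-significant byte.
So at ascending addresses the bytes are 09 08 81 D9.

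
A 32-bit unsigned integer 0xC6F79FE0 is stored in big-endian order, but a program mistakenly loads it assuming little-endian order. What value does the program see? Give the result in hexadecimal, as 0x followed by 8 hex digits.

0xE09FF7C6

Stored big-endian, the bytes at ascending addresses are C6 F7 9F E0.
Read back as little-endian, the first byte is least significant, giving 0xE09FF7C6.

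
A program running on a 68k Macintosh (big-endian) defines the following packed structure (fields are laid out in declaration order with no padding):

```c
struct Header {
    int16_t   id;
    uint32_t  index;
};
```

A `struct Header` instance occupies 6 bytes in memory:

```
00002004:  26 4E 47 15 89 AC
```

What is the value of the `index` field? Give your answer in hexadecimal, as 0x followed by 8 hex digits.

0x471589AC

`index` follows `id` (2 bytes), so it starts at byte offset 2 and occupies 4 bytes.
Bytes at offsets 2..5: 47 15 89 AC.
Big-endian: lowest address holds the most-significant byte.
The bytes are already most-significant first: 0x471589AC.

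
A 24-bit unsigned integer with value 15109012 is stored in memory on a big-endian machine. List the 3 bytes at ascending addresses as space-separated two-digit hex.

E6 8B 94

15109012 in hexadecimal, padded to 24 bits, is 0xE68B94.
Split into bytes (most-significant first): E6 8B 94.
Big-endian stores the most-significant byte at the lowest address.
So the memory order matches the most-significant-first order: E6 8B 94.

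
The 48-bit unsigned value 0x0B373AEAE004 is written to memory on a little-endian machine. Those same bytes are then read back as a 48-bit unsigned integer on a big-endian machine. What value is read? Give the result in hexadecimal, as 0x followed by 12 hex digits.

Stored little-endian, the bytes at ascending addresses are 04 E0 EA 3A 37 0B.
Read back as big-endian, the last byte is least significant, giving 0x04E0EA3A370B.

0x04E0EA3A370B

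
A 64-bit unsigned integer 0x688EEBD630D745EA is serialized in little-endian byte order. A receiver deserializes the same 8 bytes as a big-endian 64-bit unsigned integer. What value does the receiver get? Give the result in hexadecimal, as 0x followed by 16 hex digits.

0xEA45D730D6EB8E68

Stored little-endian, the bytes at ascending addresses are EA 45 D7 30 D6 EB 8E 68.
Read back as big-endian, the last byte is least significant, giving 0xEA45D730D6EB8E68.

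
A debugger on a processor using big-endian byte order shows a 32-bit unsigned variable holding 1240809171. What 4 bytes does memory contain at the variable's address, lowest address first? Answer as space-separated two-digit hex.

49 F5 3E D3

1240809171 in hexadecimal, padded to 32 bits, is 0x49F53ED3.
Split into bytes (most-significant first): 49 F5 3E D3.
In big-endian order the high byte comes first in memory.
So the memory order matches the most-significant-first order: 49 F5 3E D3.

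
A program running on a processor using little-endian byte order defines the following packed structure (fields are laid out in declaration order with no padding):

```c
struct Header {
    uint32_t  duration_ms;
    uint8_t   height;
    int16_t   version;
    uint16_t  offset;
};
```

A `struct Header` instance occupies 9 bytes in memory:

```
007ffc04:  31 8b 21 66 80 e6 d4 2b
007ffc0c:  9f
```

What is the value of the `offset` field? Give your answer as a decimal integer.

40747

`offset` follows `duration_ms` (4 B), `height` (1 B), `version` (2 B), so it starts at offset 4 + 1 + 2 = 7 and occupies 2 bytes.
Bytes at offsets 7..8: 2B 9F.
Little-endian: lowest address holds the least-significant byte.
Reassemble most-significant byte first: 9F 2B → 0x9F2B.
0x9F2B = 40747.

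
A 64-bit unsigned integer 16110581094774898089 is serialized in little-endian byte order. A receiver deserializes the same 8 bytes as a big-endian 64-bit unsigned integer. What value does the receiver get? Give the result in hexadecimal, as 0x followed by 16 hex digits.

0xA97D2EEF254894DF

16110581094774898089 in 64-bit hexadecimal is 0xDF944825EF2E7DA9.
Stored little-endian, the bytes at ascending addresses are A9 7D 2E EF 25 48 94 DF.
Read back as big-endian, the last byte is least significant, giving 0xA97D2EEF254894DF.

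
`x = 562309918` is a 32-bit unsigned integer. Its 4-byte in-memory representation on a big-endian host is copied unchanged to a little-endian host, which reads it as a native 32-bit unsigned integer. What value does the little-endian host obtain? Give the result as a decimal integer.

562309918 in 32-bit hexadecimal is 0x21842B1E.
Stored big-endian, the bytes at ascending addresses are 21 84 2B 1E.
Read back as little-endian, the first byte is least significant, giving 0x1E2B8421.
0x1E2B8421 = 506168353.

506168353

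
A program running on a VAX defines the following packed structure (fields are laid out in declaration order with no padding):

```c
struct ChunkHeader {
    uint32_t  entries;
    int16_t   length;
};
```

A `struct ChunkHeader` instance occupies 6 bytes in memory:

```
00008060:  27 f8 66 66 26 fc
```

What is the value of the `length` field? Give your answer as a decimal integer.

-986

`length` follows `entries` (4 bytes), so it starts at byte offset 4 and occupies 2 bytes.
Bytes at offsets 4..5: 26 FC.
Little-endian stores the least-significant byte at the lowest address.
Reassemble most-significant byte first: FC 26 → 0xFC26.
Top bit is set, so as a signed 16-bit value this is 0xFC26 − 2^16 = -986.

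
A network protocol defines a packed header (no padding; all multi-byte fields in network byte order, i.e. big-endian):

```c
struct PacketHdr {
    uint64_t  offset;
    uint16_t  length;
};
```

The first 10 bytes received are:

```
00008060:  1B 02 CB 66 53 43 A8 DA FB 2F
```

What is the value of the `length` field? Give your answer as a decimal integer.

64303

`length` follows `offset` (8 bytes), so it starts at byte offset 8 and occupies 2 bytes.
Bytes at offsets 8..9: FB 2F.
In big-endian order the high byte comes first in memory.
The bytes are already most-significant first: 0xFB2F.
0xFB2F = 64303.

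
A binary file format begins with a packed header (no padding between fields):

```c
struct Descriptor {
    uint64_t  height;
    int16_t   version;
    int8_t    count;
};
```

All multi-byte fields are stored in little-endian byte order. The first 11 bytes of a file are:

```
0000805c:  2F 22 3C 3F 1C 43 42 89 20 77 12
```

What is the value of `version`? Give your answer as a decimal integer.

30496

`version` follows `height` (8 bytes), so it starts at byte offset 8 and occupies 2 bytes.
Bytes at offsets 8..9: 20 77.
Little-endian stores the least-significant byte at the lowest address.
Reassemble most-significant byte first: 77 20 → 0x7720.
0x7720 = 30496.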